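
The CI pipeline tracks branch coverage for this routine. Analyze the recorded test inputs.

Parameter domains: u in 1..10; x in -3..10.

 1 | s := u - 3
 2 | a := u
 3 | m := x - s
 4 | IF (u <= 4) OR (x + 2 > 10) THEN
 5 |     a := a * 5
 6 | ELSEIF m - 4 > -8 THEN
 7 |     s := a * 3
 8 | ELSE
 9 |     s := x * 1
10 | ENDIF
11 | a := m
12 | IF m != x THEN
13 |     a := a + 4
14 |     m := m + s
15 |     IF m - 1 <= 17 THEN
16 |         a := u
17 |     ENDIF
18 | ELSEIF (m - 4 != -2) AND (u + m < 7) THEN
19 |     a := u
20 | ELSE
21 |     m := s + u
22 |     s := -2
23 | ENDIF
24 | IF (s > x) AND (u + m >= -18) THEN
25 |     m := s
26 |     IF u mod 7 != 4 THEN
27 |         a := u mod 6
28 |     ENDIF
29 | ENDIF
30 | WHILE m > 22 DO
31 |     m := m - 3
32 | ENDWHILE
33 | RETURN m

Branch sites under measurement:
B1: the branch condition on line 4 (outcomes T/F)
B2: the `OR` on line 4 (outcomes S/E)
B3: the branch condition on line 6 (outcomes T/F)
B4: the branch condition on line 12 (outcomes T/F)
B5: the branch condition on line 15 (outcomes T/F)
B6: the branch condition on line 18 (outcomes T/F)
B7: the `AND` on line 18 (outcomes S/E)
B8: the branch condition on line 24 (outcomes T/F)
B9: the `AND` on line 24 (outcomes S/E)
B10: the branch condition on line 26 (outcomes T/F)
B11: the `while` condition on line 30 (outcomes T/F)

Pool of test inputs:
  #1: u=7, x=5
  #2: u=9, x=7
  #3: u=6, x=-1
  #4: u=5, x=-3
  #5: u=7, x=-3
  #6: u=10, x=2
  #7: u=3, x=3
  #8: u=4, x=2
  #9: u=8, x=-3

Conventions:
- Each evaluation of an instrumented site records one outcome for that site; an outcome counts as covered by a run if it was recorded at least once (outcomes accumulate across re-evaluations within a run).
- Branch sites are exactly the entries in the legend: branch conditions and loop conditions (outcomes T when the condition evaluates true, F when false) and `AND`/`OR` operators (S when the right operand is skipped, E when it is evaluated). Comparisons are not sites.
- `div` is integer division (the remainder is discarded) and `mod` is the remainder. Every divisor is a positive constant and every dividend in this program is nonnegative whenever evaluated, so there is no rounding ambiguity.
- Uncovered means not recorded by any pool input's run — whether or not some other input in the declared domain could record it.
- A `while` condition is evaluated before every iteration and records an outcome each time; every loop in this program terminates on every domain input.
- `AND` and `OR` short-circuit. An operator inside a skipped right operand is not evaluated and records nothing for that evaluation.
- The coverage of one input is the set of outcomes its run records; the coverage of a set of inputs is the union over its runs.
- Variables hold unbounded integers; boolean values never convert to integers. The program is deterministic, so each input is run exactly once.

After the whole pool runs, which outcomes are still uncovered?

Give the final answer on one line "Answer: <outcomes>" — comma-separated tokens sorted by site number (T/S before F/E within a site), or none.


run #1 (u=7, x=5) runs B2->E, B1->F, B3->T, B4->T, B5->F, B9->E, B8->T, B10->T, B11->F; records B1=F, B2=E, B3=T, B4=T, B5=F, B8=T, B9=E, B10=T, B11=F
run #2 (u=9, x=7) runs B2->E, B1->F, B3->T, B4->T, B5->F, B9->E, B8->T, B10->T, B11->T, B11->T, B11->F; records B1=F, B2=E, B3=T, B4=T, B5=F, B8=T, B9=E, B10=T, B11=T, B11=F
run #3 (u=6, x=-1) runs B2->E, B1->F, B3->F, B4->T, B5->T, B9->S, B8->F, B11->F; records B1=F, B2=E, B3=F, B4=T, B5=T, B8=F, B9=S, B11=F
run #4 (u=5, x=-3) runs B2->E, B1->F, B3->F, B4->T, B5->T, B9->S, B8->F, B11->F; records B1=F, B2=E, B3=F, B4=T, B5=T, B8=F, B9=S, B11=F
run #5 (u=7, x=-3) runs B2->E, B1->F, B3->F, B4->T, B5->T, B9->S, B8->F, B11->F; records B1=F, B2=E, B3=F, B4=T, B5=T, B8=F, B9=S, B11=F
run #6 (u=10, x=2) runs B2->E, B1->F, B3->F, B4->T, B5->T, B9->S, B8->F, B11->F; records B1=F, B2=E, B3=F, B4=T, B5=T, B8=F, B9=S, B11=F
run #7 (u=3, x=3) runs B2->S, B1->T, B4->F, B7->E, B6->T, B9->S, B8->F, B11->F; records B1=T, B2=S, B4=F, B6=T, B7=E, B8=F, B9=S, B11=F
run #8 (u=4, x=2) runs B2->S, B1->T, B4->T, B5->T, B9->S, B8->F, B11->F; records B1=T, B2=S, B4=T, B5=T, B8=F, B9=S, B11=F
run #9 (u=8, x=-3) runs B2->E, B1->F, B3->F, B4->T, B5->T, B9->S, B8->F, B11->F; records B1=F, B2=E, B3=F, B4=T, B5=T, B8=F, B9=S, B11=F
union over the pool: B1=T, B1=F, B2=S, B2=E, B3=T, B3=F, B4=T, B4=F, B5=T, B5=F, B6=T, B7=E, B8=T, B8=F, B9=S, B9=E, B10=T, B11=T, B11=F
uncovered (3 of 22): B6=F, B7=S, B10=F
Answer: B6=F, B7=S, B10=F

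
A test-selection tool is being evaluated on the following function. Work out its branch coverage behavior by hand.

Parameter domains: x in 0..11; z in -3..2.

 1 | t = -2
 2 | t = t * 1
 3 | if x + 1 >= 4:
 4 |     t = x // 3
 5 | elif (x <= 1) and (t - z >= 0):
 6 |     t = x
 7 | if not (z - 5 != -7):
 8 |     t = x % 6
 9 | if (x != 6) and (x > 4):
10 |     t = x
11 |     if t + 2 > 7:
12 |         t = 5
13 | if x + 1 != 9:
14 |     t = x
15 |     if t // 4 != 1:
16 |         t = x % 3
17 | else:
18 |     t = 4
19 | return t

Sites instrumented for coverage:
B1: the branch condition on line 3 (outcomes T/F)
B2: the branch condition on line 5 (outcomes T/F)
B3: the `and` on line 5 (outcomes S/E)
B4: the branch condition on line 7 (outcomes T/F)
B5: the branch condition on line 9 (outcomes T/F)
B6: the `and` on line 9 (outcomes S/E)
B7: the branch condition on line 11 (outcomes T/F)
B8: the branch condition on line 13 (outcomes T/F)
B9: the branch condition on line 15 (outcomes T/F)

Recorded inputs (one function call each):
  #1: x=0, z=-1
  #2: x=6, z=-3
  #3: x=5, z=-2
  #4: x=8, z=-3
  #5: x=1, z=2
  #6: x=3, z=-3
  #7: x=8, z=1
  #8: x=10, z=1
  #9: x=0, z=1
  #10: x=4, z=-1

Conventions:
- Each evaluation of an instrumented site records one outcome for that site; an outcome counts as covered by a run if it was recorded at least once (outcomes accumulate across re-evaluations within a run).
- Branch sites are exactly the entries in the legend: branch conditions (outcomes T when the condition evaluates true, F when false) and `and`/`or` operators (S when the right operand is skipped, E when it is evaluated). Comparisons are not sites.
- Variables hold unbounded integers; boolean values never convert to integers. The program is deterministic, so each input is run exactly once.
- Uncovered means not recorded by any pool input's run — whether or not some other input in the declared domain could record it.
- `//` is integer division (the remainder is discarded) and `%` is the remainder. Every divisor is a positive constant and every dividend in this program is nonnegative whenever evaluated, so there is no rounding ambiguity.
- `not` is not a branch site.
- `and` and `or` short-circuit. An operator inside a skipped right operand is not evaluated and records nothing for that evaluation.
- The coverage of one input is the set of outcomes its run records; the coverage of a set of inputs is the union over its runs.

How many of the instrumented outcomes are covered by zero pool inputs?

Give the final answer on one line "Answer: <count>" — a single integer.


run #1 (x=0, z=-1) runs B1->F, B3->E, B2->F, B4->F, B6->E, B5->F, B8->T, B9->T; records B1=F, B2=F, B3=E, B4=F, B5=F, B6=E, B8=T, B9=T
run #2 (x=6, z=-3) runs B1->T, B4->F, B6->S, B5->F, B8->T, B9->F; records B1=T, B4=F, B5=F, B6=S, B8=T, B9=F
run #3 (x=5, z=-2) runs B1->T, B4->T, B6->E, B5->T, B7->F, B8->T, B9->F; records B1=T, B4=T, B5=T, B6=E, B7=F, B8=T, B9=F
run #4 (x=8, z=-3) runs B1->T, B4->F, B6->E, B5->T, B7->T, B8->F; records B1=T, B4=F, B5=T, B6=E, B7=T, B8=F
run #5 (x=1, z=2) runs B1->F, B3->E, B2->F, B4->F, B6->E, B5->F, B8->T, B9->T; records B1=F, B2=F, B3=E, B4=F, B5=F, B6=E, B8=T, B9=T
run #6 (x=3, z=-3) runs B1->T, B4->F, B6->E, B5->F, B8->T, B9->T; records B1=T, B4=F, B5=F, B6=E, B8=T, B9=T
run #7 (x=8, z=1) runs B1->T, B4->F, B6->E, B5->T, B7->T, B8->F; records B1=T, B4=F, B5=T, B6=E, B7=T, B8=F
run #8 (x=10, z=1) runs B1->T, B4->F, B6->E, B5->T, B7->T, B8->T, B9->T; records B1=T, B4=F, B5=T, B6=E, B7=T, B8=T, B9=T
run #9 (x=0, z=1) runs B1->F, B3->E, B2->F, B4->F, B6->E, B5->F, B8->T, B9->T; records B1=F, B2=F, B3=E, B4=F, B5=F, B6=E, B8=T, B9=T
run #10 (x=4, z=-1) runs B1->T, B4->F, B6->E, B5->F, B8->T, B9->F; records B1=T, B4=F, B5=F, B6=E, B8=T, B9=F
union over the pool: B1=T, B1=F, B2=F, B3=E, B4=T, B4=F, B5=T, B5=F, B6=S, B6=E, B7=T, B7=F, B8=T, B8=F, B9=T, B9=F
uncovered (2 of 18): B2=T, B3=S
Answer: 2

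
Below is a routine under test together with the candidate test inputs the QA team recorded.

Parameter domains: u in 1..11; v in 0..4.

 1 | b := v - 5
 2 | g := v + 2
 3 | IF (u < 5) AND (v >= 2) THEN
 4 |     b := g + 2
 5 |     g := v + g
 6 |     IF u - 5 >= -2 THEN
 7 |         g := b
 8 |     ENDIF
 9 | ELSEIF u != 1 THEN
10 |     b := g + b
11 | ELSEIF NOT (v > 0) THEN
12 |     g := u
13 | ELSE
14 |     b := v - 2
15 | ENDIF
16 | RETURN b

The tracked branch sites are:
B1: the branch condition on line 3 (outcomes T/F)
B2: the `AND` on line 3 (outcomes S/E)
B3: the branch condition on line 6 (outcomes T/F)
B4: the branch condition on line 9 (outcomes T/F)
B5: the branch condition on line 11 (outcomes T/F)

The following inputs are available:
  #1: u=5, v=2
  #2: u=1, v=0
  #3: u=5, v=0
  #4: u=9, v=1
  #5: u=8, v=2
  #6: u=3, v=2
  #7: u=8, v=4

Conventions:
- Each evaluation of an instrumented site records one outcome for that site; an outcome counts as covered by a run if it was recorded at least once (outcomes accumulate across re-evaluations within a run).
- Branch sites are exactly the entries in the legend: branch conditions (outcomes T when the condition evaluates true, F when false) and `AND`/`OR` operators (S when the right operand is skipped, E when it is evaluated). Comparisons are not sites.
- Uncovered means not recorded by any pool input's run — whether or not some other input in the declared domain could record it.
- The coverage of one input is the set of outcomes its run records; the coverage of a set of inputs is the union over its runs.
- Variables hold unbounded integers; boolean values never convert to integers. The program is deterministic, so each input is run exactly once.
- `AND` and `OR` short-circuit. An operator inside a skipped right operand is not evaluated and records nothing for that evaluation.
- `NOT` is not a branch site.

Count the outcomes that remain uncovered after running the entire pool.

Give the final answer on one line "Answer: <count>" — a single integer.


input #1 (u=5, v=2): events B2->S, B1->F, B4->T; covers B1=F, B2=S, B4=T
input #2 (u=1, v=0): events B2->E, B1->F, B4->F, B5->T; covers B1=F, B2=E, B4=F, B5=T
input #3 (u=5, v=0): events B2->S, B1->F, B4->T; covers B1=F, B2=S, B4=T
input #4 (u=9, v=1): events B2->S, B1->F, B4->T; covers B1=F, B2=S, B4=T
input #5 (u=8, v=2): events B2->S, B1->F, B4->T; covers B1=F, B2=S, B4=T
input #6 (u=3, v=2): events B2->E, B1->T, B3->T; covers B1=T, B2=E, B3=T
input #7 (u=8, v=4): events B2->S, B1->F, B4->T; covers B1=F, B2=S, B4=T
union over the pool: B1=T, B1=F, B2=S, B2=E, B3=T, B4=T, B4=F, B5=T
uncovered (2 of 10): B3=F, B5=F
Answer: 2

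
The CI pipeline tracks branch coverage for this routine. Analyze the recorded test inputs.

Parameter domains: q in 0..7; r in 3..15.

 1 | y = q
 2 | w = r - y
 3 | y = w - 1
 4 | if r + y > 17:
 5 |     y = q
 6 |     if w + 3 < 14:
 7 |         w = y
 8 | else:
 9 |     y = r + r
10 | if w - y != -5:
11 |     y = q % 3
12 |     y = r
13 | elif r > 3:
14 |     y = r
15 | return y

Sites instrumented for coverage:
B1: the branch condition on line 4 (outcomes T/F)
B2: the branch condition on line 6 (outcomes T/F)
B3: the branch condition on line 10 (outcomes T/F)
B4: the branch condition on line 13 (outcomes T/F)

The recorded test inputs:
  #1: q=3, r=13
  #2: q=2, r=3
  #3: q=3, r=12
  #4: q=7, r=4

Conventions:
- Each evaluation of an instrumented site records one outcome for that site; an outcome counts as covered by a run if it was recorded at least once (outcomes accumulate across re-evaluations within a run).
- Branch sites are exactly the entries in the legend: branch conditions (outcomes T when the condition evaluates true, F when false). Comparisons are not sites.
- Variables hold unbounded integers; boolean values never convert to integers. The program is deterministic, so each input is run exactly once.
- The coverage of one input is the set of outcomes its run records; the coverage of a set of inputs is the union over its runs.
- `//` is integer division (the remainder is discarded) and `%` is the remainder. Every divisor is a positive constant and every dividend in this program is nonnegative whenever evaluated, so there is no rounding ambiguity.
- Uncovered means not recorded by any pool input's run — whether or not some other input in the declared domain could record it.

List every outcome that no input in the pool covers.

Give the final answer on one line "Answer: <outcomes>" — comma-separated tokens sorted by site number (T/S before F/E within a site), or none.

input #1 (q=3, r=13): events B1->T, B2->T, B3->T; covers B1=T, B2=T, B3=T
input #2 (q=2, r=3): events B1->F, B3->F, B4->F; covers B1=F, B3=F, B4=F
input #3 (q=3, r=12): events B1->T, B2->T, B3->T; covers B1=T, B2=T, B3=T
input #4 (q=7, r=4): events B1->F, B3->T; covers B1=F, B3=T
union over the pool: B1=T, B1=F, B2=T, B3=T, B3=F, B4=F
uncovered (2 of 8): B2=F, B4=T

Answer: B2=F, B4=T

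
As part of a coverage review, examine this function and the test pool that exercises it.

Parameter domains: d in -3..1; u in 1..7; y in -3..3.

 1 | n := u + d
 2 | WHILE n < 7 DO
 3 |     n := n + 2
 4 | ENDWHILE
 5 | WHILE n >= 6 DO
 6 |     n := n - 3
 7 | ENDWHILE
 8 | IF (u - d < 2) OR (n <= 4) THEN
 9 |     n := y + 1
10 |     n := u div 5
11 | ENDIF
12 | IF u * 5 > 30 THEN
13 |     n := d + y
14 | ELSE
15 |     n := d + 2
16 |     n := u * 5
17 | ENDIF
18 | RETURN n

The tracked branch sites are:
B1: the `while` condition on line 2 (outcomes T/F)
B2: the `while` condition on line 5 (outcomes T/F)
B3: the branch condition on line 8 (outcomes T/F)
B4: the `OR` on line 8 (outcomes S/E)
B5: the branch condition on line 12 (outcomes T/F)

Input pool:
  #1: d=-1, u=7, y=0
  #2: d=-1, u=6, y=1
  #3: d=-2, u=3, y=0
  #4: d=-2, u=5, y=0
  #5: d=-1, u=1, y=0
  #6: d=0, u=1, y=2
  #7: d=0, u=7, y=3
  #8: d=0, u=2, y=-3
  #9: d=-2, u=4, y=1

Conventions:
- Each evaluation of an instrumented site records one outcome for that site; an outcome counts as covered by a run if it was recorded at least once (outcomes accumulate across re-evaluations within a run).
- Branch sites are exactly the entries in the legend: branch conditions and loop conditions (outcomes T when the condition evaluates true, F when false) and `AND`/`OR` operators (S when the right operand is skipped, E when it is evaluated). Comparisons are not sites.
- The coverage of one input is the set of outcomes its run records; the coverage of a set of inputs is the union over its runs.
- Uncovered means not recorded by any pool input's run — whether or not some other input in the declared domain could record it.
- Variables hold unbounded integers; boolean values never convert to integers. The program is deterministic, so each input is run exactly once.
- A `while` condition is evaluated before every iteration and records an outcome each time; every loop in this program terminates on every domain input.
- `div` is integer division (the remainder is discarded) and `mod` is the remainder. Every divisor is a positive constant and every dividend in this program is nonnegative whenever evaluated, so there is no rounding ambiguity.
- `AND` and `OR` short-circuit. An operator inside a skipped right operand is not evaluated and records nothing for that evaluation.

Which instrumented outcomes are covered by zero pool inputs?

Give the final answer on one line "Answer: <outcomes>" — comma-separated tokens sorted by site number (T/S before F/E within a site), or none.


input #1 (d=-1, u=7, y=0): events B1->T, B1->F, B2->T, B2->F, B4->E, B3->F, B5->T; covers B1=T, B1=F, B2=T, B2=F, B3=F, B4=E, B5=T
input #2 (d=-1, u=6, y=1): events B1->T, B1->F, B2->T, B2->F, B4->E, B3->T, B5->F; covers B1=T, B1=F, B2=T, B2=F, B3=T, B4=E, B5=F
input #3 (d=-2, u=3, y=0): events B1->T, B1->T, B1->T, B1->F, B2->T, B2->F, B4->E, B3->T, B5->F; covers B1=T, B1=F, B2=T, B2=F, B3=T, B4=E, B5=F
input #4 (d=-2, u=5, y=0): events B1->T, B1->T, B1->F, B2->T, B2->F, B4->E, B3->T, B5->F; covers B1=T, B1=F, B2=T, B2=F, B3=T, B4=E, B5=F
input #5 (d=-1, u=1, y=0): events B1->T, B1->T, B1->T, B1->T, B1->F, B2->T, B2->F, B4->E, B3->F, B5->F; covers B1=T, B1=F, B2=T, B2=F, B3=F, B4=E, B5=F
input #6 (d=0, u=1, y=2): events B1->T, B1->T, B1->T, B1->F, B2->T, B2->F, B4->S, B3->T, B5->F; covers B1=T, B1=F, B2=T, B2=F, B3=T, B4=S, B5=F
input #7 (d=0, u=7, y=3): events B1->F, B2->T, B2->F, B4->E, B3->T, B5->T; covers B1=F, B2=T, B2=F, B3=T, B4=E, B5=T
input #8 (d=0, u=2, y=-3): events B1->T, B1->T, B1->T, B1->F, B2->T, B2->F, B4->E, B3->F, B5->F; covers B1=T, B1=F, B2=T, B2=F, B3=F, B4=E, B5=F
input #9 (d=-2, u=4, y=1): events B1->T, B1->T, B1->T, B1->F, B2->T, B2->F, B4->E, B3->F, B5->F; covers B1=T, B1=F, B2=T, B2=F, B3=F, B4=E, B5=F
union over the pool: B1=T, B1=F, B2=T, B2=F, B3=T, B3=F, B4=S, B4=E, B5=T, B5=F
uncovered (0 of 10): none
Answer: none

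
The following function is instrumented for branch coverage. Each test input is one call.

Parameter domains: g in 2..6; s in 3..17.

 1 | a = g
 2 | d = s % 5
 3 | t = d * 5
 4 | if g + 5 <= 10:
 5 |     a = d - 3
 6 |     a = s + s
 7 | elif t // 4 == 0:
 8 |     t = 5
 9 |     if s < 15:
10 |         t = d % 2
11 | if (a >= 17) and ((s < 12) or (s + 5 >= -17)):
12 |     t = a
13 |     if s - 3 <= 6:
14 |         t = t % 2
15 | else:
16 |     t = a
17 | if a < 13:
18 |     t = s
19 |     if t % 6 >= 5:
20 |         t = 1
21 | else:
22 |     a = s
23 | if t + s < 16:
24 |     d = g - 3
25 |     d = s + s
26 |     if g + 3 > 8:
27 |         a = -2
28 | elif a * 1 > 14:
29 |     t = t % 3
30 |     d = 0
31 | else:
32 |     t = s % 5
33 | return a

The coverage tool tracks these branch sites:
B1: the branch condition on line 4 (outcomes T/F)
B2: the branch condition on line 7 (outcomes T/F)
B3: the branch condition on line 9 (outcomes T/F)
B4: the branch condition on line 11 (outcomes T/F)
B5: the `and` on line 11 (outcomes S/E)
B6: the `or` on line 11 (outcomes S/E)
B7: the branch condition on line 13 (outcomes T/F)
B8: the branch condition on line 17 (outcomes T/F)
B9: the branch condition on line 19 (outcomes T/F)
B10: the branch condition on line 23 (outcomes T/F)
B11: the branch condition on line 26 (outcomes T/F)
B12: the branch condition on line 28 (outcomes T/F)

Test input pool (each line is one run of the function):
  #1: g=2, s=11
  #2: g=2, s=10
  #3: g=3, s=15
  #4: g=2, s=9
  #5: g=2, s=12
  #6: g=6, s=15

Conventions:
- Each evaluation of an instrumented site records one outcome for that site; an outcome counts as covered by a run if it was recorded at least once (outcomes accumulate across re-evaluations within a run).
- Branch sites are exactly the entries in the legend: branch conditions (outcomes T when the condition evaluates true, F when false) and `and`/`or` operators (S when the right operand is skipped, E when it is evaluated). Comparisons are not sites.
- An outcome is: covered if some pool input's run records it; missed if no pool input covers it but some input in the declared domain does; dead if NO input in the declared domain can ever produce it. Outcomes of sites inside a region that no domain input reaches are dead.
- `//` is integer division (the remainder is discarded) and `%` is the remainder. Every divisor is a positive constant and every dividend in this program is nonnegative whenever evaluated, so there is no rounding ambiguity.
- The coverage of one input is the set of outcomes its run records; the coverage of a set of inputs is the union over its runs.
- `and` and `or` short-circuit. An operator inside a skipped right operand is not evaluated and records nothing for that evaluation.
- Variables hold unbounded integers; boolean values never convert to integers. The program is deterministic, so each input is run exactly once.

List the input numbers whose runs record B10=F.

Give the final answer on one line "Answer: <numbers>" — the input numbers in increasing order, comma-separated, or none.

input #1 (g=2, s=11): covers B10=F
input #2 (g=2, s=10): covers B10=F
input #3 (g=3, s=15): covers B10=F
input #4 (g=2, s=9): misses B10=F
input #5 (g=2, s=12): covers B10=F
input #6 (g=6, s=15): covers B10=F

Answer: 1, 2, 3, 5, 6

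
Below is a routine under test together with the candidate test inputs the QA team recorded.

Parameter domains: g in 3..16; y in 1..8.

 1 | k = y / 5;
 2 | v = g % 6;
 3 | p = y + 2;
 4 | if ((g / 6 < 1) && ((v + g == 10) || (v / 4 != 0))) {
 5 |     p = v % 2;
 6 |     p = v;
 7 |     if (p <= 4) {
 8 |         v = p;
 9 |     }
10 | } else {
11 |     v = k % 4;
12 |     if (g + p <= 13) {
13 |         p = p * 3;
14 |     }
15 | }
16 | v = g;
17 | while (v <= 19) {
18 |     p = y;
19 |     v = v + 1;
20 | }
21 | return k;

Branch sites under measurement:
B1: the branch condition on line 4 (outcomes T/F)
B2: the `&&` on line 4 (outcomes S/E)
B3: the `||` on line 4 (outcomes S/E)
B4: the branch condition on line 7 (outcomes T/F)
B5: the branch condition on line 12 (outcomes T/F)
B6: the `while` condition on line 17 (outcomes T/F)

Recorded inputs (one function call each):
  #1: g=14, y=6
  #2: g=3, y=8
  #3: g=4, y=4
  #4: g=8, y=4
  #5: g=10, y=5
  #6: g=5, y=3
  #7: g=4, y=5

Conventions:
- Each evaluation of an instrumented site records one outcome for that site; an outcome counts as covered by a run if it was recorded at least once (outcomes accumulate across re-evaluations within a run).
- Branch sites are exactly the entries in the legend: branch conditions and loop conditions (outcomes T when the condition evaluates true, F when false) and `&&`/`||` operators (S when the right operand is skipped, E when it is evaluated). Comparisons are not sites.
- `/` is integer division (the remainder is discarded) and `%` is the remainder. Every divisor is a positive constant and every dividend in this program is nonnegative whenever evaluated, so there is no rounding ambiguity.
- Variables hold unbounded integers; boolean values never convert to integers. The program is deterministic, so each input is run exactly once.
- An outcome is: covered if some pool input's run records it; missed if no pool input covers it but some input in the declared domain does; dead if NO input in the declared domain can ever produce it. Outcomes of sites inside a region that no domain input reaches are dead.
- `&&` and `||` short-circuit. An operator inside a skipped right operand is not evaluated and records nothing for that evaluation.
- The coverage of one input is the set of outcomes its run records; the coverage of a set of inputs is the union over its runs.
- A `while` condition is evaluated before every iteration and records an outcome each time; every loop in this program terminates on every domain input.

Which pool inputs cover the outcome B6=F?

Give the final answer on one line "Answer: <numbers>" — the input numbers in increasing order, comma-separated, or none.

input #1 (g=14, y=6): hits B6=F
input #2 (g=3, y=8): hits B6=F
input #3 (g=4, y=4): hits B6=F
input #4 (g=8, y=4): hits B6=F
input #5 (g=10, y=5): hits B6=F
input #6 (g=5, y=3): hits B6=F
input #7 (g=4, y=5): hits B6=F

Answer: 1, 2, 3, 4, 5, 6, 7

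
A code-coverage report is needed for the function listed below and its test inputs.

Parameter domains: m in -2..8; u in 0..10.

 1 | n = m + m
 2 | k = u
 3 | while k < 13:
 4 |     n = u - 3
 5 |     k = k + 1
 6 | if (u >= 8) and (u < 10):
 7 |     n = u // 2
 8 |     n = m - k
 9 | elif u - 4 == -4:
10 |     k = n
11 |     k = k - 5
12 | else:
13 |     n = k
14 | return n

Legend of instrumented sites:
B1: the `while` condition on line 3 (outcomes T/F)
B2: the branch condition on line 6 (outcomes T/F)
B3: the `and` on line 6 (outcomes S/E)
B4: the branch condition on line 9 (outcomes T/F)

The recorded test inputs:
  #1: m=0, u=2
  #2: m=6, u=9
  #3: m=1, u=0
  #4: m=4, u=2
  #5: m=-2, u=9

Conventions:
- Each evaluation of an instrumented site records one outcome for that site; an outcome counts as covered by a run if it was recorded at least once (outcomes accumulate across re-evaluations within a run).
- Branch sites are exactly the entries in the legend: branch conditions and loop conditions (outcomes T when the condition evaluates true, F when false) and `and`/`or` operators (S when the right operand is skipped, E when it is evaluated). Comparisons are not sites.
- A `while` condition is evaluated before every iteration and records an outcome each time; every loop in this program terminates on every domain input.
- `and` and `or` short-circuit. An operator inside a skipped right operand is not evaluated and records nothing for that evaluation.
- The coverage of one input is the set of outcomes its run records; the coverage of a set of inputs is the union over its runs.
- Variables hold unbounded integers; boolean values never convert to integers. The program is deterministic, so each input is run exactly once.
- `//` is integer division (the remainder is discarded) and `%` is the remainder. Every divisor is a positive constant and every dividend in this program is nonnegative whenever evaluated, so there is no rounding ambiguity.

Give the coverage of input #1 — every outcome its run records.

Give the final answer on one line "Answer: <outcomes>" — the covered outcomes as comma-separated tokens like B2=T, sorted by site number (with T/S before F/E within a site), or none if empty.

Tracing the run of input #1 (m=0, u=2):
  B1->T, B1->T, B1->T, B1->T, B1->T, B1->T, B1->T, B1->T, B1->T, B1->T
  B1->T, B1->F, B3->S, B2->F, B4->F
as a set, this run covers: B1=T, B1=F, B2=F, B3=S, B4=F

Answer: B1=T, B1=F, B2=F, B3=S, B4=F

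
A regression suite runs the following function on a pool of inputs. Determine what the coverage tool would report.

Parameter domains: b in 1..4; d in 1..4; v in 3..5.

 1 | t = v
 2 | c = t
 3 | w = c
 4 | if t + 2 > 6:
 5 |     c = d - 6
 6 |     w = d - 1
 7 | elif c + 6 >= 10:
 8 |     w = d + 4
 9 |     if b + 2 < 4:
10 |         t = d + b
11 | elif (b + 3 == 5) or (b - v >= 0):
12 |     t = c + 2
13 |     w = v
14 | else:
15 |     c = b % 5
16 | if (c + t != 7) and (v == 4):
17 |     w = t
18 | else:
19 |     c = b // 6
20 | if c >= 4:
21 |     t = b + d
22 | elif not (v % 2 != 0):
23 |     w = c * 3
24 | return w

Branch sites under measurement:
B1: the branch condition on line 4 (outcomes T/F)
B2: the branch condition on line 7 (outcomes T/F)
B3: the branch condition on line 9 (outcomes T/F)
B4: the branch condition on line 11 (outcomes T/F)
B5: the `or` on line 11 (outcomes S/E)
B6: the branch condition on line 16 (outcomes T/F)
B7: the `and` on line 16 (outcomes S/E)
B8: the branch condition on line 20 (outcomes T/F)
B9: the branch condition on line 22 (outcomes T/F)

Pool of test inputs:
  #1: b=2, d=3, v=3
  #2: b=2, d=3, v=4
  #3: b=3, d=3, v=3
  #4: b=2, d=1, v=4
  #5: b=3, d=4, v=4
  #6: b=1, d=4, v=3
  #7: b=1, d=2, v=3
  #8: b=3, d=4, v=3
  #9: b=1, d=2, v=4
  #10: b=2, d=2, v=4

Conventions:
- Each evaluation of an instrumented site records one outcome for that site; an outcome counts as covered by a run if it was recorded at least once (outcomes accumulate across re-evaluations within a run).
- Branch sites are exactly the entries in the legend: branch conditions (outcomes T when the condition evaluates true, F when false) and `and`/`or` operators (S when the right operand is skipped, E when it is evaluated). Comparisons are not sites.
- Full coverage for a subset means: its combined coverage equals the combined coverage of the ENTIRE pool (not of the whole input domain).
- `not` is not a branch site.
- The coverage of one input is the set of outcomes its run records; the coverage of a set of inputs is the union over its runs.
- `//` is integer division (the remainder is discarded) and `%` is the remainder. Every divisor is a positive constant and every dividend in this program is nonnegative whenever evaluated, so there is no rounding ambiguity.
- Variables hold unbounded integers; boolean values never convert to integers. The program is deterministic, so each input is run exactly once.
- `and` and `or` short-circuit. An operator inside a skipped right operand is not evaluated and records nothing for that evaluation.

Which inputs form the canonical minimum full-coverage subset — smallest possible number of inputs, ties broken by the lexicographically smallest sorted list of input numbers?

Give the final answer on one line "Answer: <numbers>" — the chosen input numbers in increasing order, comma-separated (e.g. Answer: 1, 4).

input #1 (b=2, d=3, v=3): covers B1=F, B2=F, B4=T, B5=S, B6=F, B7=E, B8=F, B9=F
input #2 (b=2, d=3, v=4): covers B1=F, B2=T, B3=F, B6=T, B7=E, B8=T
input #3 (b=3, d=3, v=3): covers B1=F, B2=F, B4=T, B5=E, B6=F, B7=E, B8=F, B9=F
input #4 (b=2, d=1, v=4): covers B1=F, B2=T, B3=F, B6=T, B7=E, B8=T
input #5 (b=3, d=4, v=4): covers B1=F, B2=T, B3=F, B6=T, B7=E, B8=T
input #6 (b=1, d=4, v=3): covers B1=F, B2=F, B4=F, B5=E, B6=F, B7=E, B8=F, B9=F
input #7 (b=1, d=2, v=3): covers B1=F, B2=F, B4=F, B5=E, B6=F, B7=E, B8=F, B9=F
input #8 (b=3, d=4, v=3): covers B1=F, B2=F, B4=T, B5=E, B6=F, B7=E, B8=F, B9=F
input #9 (b=1, d=2, v=4): covers B1=F, B2=T, B3=T, B6=F, B7=S, B8=F, B9=T
input #10 (b=2, d=2, v=4): covers B1=F, B2=T, B3=F, B6=T, B7=E, B8=T
the full pool covers 17 outcomes: B1=F, B2=T, B2=F, B3=T, B3=F, B4=T, B4=F, B5=S, B5=E, B6=T, B6=F, B7=S, B7=E, B8=T, B8=F, B9=T, B9=F
every size-1 subset falls short of the 17 outcomes (best: 8/17)
every size-2 subset falls short of the 17 outcomes (best: 12/17)
every size-3 subset falls short of the 17 outcomes (best: 15/17)
the canonical winner is {1, 2, 6, 9}: size 4, full 17-outcome coverage, earliest index list among size-4 covers

Answer: 1, 2, 6, 9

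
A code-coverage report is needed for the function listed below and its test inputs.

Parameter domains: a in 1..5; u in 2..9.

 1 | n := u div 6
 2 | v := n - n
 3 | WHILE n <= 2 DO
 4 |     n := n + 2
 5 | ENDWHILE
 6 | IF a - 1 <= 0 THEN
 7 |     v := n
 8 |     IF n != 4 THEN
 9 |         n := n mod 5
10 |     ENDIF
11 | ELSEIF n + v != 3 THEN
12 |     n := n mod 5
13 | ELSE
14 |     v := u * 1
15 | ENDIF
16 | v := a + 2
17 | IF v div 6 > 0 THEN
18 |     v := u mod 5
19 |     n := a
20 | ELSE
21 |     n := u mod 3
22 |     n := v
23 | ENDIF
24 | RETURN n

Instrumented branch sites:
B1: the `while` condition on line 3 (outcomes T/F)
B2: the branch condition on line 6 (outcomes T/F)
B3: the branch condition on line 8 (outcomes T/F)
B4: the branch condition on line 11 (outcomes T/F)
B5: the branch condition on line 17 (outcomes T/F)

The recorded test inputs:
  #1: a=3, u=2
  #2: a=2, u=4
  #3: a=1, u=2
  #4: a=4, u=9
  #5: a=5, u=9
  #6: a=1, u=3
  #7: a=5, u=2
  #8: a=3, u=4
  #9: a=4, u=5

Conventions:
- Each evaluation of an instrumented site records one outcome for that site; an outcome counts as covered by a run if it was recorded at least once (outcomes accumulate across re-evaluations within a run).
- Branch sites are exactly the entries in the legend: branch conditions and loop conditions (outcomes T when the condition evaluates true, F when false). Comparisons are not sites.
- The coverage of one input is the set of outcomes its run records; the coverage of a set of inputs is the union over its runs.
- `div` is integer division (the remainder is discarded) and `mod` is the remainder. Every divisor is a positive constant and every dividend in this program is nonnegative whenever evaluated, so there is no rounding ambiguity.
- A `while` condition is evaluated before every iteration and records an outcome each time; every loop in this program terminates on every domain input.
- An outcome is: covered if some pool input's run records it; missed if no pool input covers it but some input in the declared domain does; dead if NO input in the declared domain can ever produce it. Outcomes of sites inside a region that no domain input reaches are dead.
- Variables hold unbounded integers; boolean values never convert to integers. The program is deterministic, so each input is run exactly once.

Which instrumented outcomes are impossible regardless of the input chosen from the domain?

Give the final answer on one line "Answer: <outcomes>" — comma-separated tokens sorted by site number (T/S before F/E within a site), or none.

exhaustive pass over the 40-input domain:
  reachable outcomes have witnesses, e.g. B1=T (e.g. a=1, u=2), B1=F (e.g. a=1, u=2), B2=T (e.g. a=1, u=2), B2=F (e.g. a=2, u=2)

Answer: none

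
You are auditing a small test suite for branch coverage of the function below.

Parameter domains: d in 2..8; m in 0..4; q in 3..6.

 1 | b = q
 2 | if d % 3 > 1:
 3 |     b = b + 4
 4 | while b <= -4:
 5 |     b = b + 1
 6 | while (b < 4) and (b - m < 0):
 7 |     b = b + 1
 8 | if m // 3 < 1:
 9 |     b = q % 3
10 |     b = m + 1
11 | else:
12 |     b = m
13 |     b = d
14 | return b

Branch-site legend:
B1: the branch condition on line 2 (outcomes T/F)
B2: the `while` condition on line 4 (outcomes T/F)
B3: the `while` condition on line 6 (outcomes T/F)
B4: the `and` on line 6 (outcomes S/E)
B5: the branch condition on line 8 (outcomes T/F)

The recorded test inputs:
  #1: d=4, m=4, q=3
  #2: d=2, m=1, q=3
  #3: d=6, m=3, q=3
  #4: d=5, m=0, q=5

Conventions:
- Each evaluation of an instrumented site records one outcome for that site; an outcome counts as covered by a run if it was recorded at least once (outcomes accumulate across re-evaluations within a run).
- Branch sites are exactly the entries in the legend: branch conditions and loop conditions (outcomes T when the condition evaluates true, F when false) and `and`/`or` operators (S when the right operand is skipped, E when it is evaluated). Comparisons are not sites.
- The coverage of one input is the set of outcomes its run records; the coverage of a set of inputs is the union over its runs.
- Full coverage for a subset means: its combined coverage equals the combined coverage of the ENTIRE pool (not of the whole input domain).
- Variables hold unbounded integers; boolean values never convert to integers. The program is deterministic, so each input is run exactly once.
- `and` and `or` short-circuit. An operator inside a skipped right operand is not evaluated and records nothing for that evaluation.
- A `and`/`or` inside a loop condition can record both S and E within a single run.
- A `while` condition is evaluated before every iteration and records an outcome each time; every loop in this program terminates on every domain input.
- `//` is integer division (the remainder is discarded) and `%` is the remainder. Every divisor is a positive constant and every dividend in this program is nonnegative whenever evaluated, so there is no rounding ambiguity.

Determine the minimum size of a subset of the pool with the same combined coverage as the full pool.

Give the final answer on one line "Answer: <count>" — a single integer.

#1 (d=4, m=4, q=3) -> covered: B1=F, B2=F, B3=T, B3=F, B4=S, B4=E, B5=F
#2 (d=2, m=1, q=3) -> covered: B1=T, B2=F, B3=F, B4=S, B5=T
#3 (d=6, m=3, q=3) -> covered: B1=F, B2=F, B3=F, B4=E, B5=F
#4 (d=5, m=0, q=5) -> covered: B1=T, B2=F, B3=F, B4=S, B5=T
union over all inputs: B1=T, B1=F, B2=F, B3=T, B3=F, B4=S, B4=E, B5=T, B5=F (9 outcomes)
size 1 is not enough: best union over all size-1 subsets is 7/9
size 2: inputs {1, 2} cover all 9 outcomes, and no lexicographically smaller subset of this size does

Answer: 2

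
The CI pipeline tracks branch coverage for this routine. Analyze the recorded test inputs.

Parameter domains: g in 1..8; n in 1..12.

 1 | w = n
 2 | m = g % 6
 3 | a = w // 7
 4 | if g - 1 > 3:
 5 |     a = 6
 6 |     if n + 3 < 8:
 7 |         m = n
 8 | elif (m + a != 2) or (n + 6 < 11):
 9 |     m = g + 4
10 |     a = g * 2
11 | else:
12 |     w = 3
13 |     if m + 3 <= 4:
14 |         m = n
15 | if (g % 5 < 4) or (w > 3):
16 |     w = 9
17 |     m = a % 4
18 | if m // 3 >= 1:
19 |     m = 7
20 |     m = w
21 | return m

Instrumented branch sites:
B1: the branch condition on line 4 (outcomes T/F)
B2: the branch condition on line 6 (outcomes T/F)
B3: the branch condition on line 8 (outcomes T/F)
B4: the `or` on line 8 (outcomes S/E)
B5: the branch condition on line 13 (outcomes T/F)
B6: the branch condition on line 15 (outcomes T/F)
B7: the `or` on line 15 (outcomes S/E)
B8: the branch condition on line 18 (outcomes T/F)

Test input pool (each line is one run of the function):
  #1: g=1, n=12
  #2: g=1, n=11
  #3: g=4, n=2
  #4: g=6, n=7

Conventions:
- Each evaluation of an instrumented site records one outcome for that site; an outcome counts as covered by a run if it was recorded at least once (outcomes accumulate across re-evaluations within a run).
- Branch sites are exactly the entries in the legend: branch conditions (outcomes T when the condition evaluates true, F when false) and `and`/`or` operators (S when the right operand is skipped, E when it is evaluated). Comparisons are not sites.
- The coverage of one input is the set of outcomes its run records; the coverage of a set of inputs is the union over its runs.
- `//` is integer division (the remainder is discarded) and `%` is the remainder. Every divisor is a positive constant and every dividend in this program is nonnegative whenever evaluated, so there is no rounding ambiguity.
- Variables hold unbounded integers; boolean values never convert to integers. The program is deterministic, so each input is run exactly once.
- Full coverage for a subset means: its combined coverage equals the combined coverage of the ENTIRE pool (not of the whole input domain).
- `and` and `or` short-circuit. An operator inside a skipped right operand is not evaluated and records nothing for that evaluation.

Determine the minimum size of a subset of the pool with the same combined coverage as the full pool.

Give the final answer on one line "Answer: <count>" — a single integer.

run #1 (g=1, n=12) runs B1->F, B4->E, B3->F, B5->T, B7->S, B6->T, B8->F; records B1=F, B3=F, B4=E, B5=T, B6=T, B7=S, B8=F
run #2 (g=1, n=11) runs B1->F, B4->E, B3->F, B5->T, B7->S, B6->T, B8->F; records B1=F, B3=F, B4=E, B5=T, B6=T, B7=S, B8=F
run #3 (g=4, n=2) runs B1->F, B4->S, B3->T, B7->E, B6->F, B8->T; records B1=F, B3=T, B4=S, B6=F, B7=E, B8=T
run #4 (g=6, n=7) runs B1->T, B2->F, B7->S, B6->T, B8->F; records B1=T, B2=F, B6=T, B7=S, B8=F
pool-wide coverage (14 outcomes): B1=T, B1=F, B2=F, B3=T, B3=F, B4=S, B4=E, B5=T, B6=T, B6=F, B7=S, B7=E, B8=T, B8=F
checked all size-1 subsets: none covers 14 outcomes (max 7/14)
checked all size-2 subsets: none covers 14 outcomes (max 12/14)
the canonical winner is {1, 3, 4}: size 3, full 14-outcome coverage, earliest index list among size-3 covers

Answer: 3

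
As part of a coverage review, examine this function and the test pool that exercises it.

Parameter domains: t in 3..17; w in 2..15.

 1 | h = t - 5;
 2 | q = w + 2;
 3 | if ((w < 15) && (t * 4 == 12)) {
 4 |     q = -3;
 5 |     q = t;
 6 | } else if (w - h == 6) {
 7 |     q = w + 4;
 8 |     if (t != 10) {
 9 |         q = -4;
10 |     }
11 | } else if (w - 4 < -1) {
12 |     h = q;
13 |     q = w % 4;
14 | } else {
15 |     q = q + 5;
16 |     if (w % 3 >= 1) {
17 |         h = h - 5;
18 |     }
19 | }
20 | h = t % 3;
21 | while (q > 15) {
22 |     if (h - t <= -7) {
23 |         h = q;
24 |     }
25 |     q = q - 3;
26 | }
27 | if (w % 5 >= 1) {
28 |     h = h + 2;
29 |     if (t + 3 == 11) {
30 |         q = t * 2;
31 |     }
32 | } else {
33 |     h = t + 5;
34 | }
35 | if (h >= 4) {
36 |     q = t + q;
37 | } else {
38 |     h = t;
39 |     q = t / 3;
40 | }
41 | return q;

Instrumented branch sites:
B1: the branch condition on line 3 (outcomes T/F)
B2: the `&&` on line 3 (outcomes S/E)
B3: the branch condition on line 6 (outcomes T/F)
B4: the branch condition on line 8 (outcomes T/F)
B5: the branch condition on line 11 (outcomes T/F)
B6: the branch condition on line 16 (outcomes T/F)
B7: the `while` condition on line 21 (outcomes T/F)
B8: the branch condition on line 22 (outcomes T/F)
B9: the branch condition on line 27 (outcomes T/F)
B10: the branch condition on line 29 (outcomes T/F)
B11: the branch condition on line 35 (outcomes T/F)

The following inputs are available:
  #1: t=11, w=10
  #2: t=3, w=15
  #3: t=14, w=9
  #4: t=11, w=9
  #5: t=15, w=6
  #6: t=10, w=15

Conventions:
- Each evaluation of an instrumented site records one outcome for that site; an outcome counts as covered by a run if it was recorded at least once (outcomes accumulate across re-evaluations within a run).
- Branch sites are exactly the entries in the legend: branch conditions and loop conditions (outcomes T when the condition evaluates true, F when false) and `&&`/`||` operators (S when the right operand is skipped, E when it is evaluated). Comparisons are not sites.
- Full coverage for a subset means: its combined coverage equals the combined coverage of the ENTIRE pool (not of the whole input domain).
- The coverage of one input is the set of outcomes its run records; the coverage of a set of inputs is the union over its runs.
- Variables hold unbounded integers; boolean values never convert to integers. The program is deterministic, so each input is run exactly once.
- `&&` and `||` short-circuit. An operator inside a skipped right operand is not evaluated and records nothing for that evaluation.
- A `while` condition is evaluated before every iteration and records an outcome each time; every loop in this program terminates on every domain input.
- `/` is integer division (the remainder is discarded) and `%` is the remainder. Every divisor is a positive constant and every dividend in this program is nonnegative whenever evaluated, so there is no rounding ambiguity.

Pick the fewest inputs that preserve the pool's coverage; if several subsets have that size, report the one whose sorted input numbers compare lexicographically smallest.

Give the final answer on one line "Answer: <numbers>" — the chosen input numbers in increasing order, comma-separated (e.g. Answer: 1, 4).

input #1 (t=11, w=10): events B2->E, B1->F, B3->F, B5->F, B6->T, B7->T, B8->T, B7->F, B9->F, B11->T; covers B1=F, B2=E, B3=F, B5=F, B6=T, B7=T, B7=F, B8=T, B9=F, B11=T
input #2 (t=3, w=15): events B2->S, B1->F, B3->F, B5->F, B6->F, B7->T, B8->F, B7->T, B8->F, B7->T, B8->F, B7->F, B9->F, B11->T; covers B1=F, B2=S, B3=F, B5=F, B6=F, B7=T, B7=F, B8=F, B9=F, B11=T
input #3 (t=14, w=9): events B2->E, B1->F, B3->F, B5->F, B6->F, B7->T, B8->T, B7->F, B9->T, B10->F, B11->T; covers B1=F, B2=E, B3=F, B5=F, B6=F, B7=T, B7=F, B8=T, B9=T, B10=F, B11=T
input #4 (t=11, w=9): events B2->E, B1->F, B3->F, B5->F, B6->F, B7->T, B8->T, B7->F, B9->T, B10->F, B11->T; covers B1=F, B2=E, B3=F, B5=F, B6=F, B7=T, B7=F, B8=T, B9=T, B10=F, B11=T
input #5 (t=15, w=6): events B2->E, B1->F, B3->F, B5->F, B6->F, B7->F, B9->T, B10->F, B11->F; covers B1=F, B2=E, B3=F, B5=F, B6=F, B7=F, B9=T, B10=F, B11=F
input #6 (t=10, w=15): events B2->S, B1->F, B3->F, B5->F, B6->F, B7->T, B8->T, B7->T, B8->F, B7->T, B8->F, B7->F, B9->F, B11->T; covers B1=F, B2=S, B3=F, B5=F, B6=F, B7=T, B7=F, B8=T, B8=F, B9=F, B11=T
the full pool covers 16 outcomes: B1=F, B2=S, B2=E, B3=F, B5=F, B6=T, B6=F, B7=T, B7=F, B8=T, B8=F, B9=T, B9=F, B10=F, B11=T, B11=F
every size-1 subset falls short of the 16 outcomes (best: 11/16)
every size-2 subset falls short of the 16 outcomes (best: 15/16)
the canonical winner is {1, 2, 5}: size 3, full 16-outcome coverage, earliest index list among size-3 covers

Answer: 1, 2, 5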